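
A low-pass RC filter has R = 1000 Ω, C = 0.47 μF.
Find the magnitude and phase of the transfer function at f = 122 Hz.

Step 1 — Angular frequency: ω = 2π·122 = 766.5 rad/s.
Step 2 — Transfer function: H(jω) = 1/(1 + jωRC).
Step 3 — Denominator: 1 + jωRC = 1 + j·766.5·1000·4.7e-07 = 1 + j0.3603.
Step 4 — H = 0.8851 - j0.3189.
Step 5 — Magnitude: |H| = 0.9408 (-0.5 dB); phase: φ = -19.8°.

|H| = 0.9408 (-0.5 dB), φ = -19.8°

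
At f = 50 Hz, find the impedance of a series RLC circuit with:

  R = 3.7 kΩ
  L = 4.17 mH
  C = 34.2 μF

Step 1 — Angular frequency: ω = 2π·f = 2π·50 = 314.2 rad/s.
Step 2 — Component impedances:
  R: Z = R = 3700 Ω
  L: Z = jωL = j·314.2·0.00417 = 0 + j1.31 Ω
  C: Z = 1/(jωC) = -j/(ω·C) = 0 - j93.07 Ω
Step 3 — Series combination: Z_total = R + L + C = 3700 - j91.76 Ω = 3701∠-1.4° Ω.

Z = 3700 - j91.76 Ω = 3701∠-1.4° Ω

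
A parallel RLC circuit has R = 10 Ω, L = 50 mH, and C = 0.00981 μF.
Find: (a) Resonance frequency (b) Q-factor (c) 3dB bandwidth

Step 1 — Resonance: ω₀ = 1/√(LC) = 1/√(0.05·9.81e-09) = 4.515e+04 rad/s.
Step 2 — f₀ = ω₀/(2π) = 7186 Hz.
Step 3 — Parallel Q: Q = R/(ω₀L) = 10/(4.515e+04·0.05) = 0.004429.
Step 4 — Bandwidth: Δω = ω₀/Q = 1.019e+07 rad/s; BW = Δω/(2π) = 1.622e+06 Hz.

(a) f₀ = 7186 Hz  (b) Q = 0.004429  (c) BW = 1.622e+06 Hz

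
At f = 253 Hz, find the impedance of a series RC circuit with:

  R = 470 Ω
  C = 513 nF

Step 1 — Angular frequency: ω = 2π·f = 2π·253 = 1590 rad/s.
Step 2 — Component impedances:
  R: Z = R = 470 Ω
  C: Z = 1/(jωC) = -j/(ω·C) = 0 - j1226 Ω
Step 3 — Series combination: Z_total = R + C = 470 - j1226 Ω = 1313∠-69.0° Ω.

Z = 470 - j1226 Ω = 1313∠-69.0° Ω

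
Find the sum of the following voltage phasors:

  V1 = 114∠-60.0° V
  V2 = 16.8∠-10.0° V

Step 1 — Convert each phasor to rectangular form:
  V1 = 114·(cos(-60.0°) + j·sin(-60.0°)) = 57 - j98.73 V
  V2 = 16.8·(cos(-10.0°) + j·sin(-10.0°)) = 16.54 - j2.917 V
Step 2 — Sum components: V_total = 73.54 - j101.6 V.
Step 3 — Convert to polar: |V_total| = 125.5 V, ∠V_total = -54.1°.

V_total = 125.5∠-54.1° V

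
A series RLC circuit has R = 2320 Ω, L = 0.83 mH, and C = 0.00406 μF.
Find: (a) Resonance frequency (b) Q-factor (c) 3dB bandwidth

Step 1 — Resonance: ω₀ = 1/√(LC) = 1/√(0.00083·4.06e-09) = 5.448e+05 rad/s.
Step 2 — f₀ = ω₀/(2π) = 8.67e+04 Hz.
Step 3 — Series Q: Q = ω₀L/R = 5.448e+05·0.00083/2320 = 0.1949.
Step 4 — Bandwidth: Δω = ω₀/Q = 2.795e+06 rad/s; BW = Δω/(2π) = 4.449e+05 Hz.

(a) f₀ = 8.67e+04 Hz  (b) Q = 0.1949  (c) BW = 4.449e+05 Hz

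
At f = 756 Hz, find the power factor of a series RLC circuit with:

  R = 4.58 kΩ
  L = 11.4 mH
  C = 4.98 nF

Step 1 — Angular frequency: ω = 2π·f = 2π·756 = 4750 rad/s.
Step 2 — Component impedances:
  R: Z = R = 4580 Ω
  L: Z = jωL = j·4750·0.0114 = 0 + j54.15 Ω
  C: Z = 1/(jωC) = -j/(ω·C) = 0 - j4.227e+04 Ω
Step 3 — Series combination: Z_total = R + L + C = 4580 - j4.222e+04 Ω = 4.247e+04∠-83.8° Ω.
Step 4 — Power factor: PF = cos(φ) = Re(Z)/|Z| = 4580/4.247e+04 = 0.1078.
Step 5 — Type: Im(Z) = -4.222e+04 ⇒ leading (phase φ = -83.8°).

PF = 0.1078 (leading, φ = -83.8°)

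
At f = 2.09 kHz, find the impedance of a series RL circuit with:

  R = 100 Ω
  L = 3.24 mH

Step 1 — Angular frequency: ω = 2π·f = 2π·2090 = 1.313e+04 rad/s.
Step 2 — Component impedances:
  R: Z = R = 100 Ω
  L: Z = jωL = j·1.313e+04·0.00324 = 0 + j42.55 Ω
Step 3 — Series combination: Z_total = R + L = 100 + j42.55 Ω = 108.7∠23.0° Ω.

Z = 100 + j42.55 Ω = 108.7∠23.0° Ω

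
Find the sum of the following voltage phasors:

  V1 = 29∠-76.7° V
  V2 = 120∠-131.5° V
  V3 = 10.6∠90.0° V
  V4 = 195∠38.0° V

Step 1 — Convert each phasor to rectangular form:
  V1 = 29·(cos(-76.7°) + j·sin(-76.7°)) = 6.671 - j28.22 V
  V2 = 120·(cos(-131.5°) + j·sin(-131.5°)) = -79.51 - j89.87 V
  V3 = 10.6·(cos(90.0°) + j·sin(90.0°)) = 0 + j10.6 V
  V4 = 195·(cos(38.0°) + j·sin(38.0°)) = 153.7 + j120.1 V
Step 2 — Sum components: V_total = 80.82 + j12.56 V.
Step 3 — Convert to polar: |V_total| = 81.79 V, ∠V_total = 8.8°.

V_total = 81.79∠8.8° V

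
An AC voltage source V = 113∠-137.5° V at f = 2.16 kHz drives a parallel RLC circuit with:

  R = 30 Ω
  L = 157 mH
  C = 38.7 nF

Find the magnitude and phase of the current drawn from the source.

Step 1 — Angular frequency: ω = 2π·f = 2π·2160 = 1.357e+04 rad/s.
Step 2 — Component impedances:
  R: Z = R = 30 Ω
  L: Z = jωL = j·1.357e+04·0.157 = 0 + j2131 Ω
  C: Z = 1/(jωC) = -j/(ω·C) = 0 - j1904 Ω
Step 3 — Parallel combination: 1/Z_total = 1/R + 1/L + 1/C; Z_total = 30 - j0.05032 Ω = 30∠-0.1° Ω.
Step 4 — Source phasor: V = 113∠-137.5° V = -83.31 - j76.34 V.
Step 5 — Ohm's law: I = V / Z_total = (-83.31 - j76.34) / (30 - j0.05032) = -2.773 - j2.549 A.
Step 6 — Convert to polar: |I| = 3.767 A, ∠I = -137.4°.

I = 3.767∠-137.4° A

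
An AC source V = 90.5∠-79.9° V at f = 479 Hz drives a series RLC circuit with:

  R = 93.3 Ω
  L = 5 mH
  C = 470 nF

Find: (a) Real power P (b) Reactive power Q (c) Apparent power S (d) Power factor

Step 1 — Angular frequency: ω = 2π·f = 2π·479 = 3010 rad/s.
Step 2 — Component impedances:
  R: Z = R = 93.3 Ω
  L: Z = jωL = j·3010·0.005 = 0 + j15.05 Ω
  C: Z = 1/(jωC) = -j/(ω·C) = 0 - j706.9 Ω
Step 3 — Series combination: Z_total = R + L + C = 93.3 - j691.9 Ω = 698.2∠-82.3° Ω.
Step 4 — Source phasor: V = 90.5∠-79.9° V = 15.87 - j89.1 V.
Step 5 — Current: I = V / Z = 0.1295 + j0.005474 A = 0.1296∠2.4° A.
Step 6 — Complex power: S = V·I* = 1.568 - j11.63 VA.
Step 7 — Real power: P = Re(S) = 1.568 W.
Step 8 — Reactive power: Q = Im(S) = -11.63 VAR.
Step 9 — Apparent power: |S| = 11.73 VA.
Step 10 — Power factor: PF = P/|S| = 0.1336 (leading).

(a) P = 1.568 W  (b) Q = -11.63 VAR  (c) S = 11.73 VA  (d) PF = 0.1336 (leading)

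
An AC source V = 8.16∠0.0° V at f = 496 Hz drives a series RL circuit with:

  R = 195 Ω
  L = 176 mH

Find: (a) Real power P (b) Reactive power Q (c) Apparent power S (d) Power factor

Step 1 — Angular frequency: ω = 2π·f = 2π·496 = 3116 rad/s.
Step 2 — Component impedances:
  R: Z = R = 195 Ω
  L: Z = jωL = j·3116·0.176 = 0 + j548.5 Ω
Step 3 — Series combination: Z_total = R + L = 195 + j548.5 Ω = 582.1∠70.4° Ω.
Step 4 — Source phasor: V = 8.16∠0.0° V = 8.16 V.
Step 5 — Current: I = V / Z = 0.004696 - j0.01321 A = 0.01402∠-70.4° A.
Step 6 — Complex power: S = V·I* = 0.03832 + j0.1078 VA.
Step 7 — Real power: P = Re(S) = 0.03832 W.
Step 8 — Reactive power: Q = Im(S) = 0.1078 VAR.
Step 9 — Apparent power: |S| = 0.1144 VA.
Step 10 — Power factor: PF = P/|S| = 0.335 (lagging).

(a) P = 0.03832 W  (b) Q = 0.1078 VAR  (c) S = 0.1144 VA  (d) PF = 0.335 (lagging)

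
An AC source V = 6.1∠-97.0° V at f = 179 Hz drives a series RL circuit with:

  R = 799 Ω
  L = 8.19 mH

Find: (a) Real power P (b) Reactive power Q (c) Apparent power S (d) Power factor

Step 1 — Angular frequency: ω = 2π·f = 2π·179 = 1125 rad/s.
Step 2 — Component impedances:
  R: Z = R = 799 Ω
  L: Z = jωL = j·1125·0.00819 = 0 + j9.211 Ω
Step 3 — Series combination: Z_total = R + L = 799 + j9.211 Ω = 799.1∠0.7° Ω.
Step 4 — Source phasor: V = 6.1∠-97.0° V = -0.7434 - j6.055 V.
Step 5 — Current: I = V / Z = -0.001018 - j0.007566 A = 0.007634∠-97.7° A.
Step 6 — Complex power: S = V·I* = 0.04656 + j0.0005368 VA.
Step 7 — Real power: P = Re(S) = 0.04656 W.
Step 8 — Reactive power: Q = Im(S) = 0.0005368 VAR.
Step 9 — Apparent power: |S| = 0.04657 VA.
Step 10 — Power factor: PF = P/|S| = 0.9999 (lagging).

(a) P = 0.04656 W  (b) Q = 0.0005368 VAR  (c) S = 0.04657 VA  (d) PF = 0.9999 (lagging)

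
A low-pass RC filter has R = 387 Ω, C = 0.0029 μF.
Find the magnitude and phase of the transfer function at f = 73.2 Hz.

Step 1 — Angular frequency: ω = 2π·73.2 = 459.9 rad/s.
Step 2 — Transfer function: H(jω) = 1/(1 + jωRC).
Step 3 — Denominator: 1 + jωRC = 1 + j·459.9·387·2.9e-09 = 1 + j0.0005162.
Step 4 — H = 1 - j0.0005162.
Step 5 — Magnitude: |H| = 1 (-0.0 dB); phase: φ = -0.0°.

|H| = 1 (-0.0 dB), φ = -0.0°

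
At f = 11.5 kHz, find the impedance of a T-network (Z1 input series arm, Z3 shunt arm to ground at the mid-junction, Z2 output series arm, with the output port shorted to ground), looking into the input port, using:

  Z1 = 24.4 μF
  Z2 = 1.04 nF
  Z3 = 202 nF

Step 1 — Angular frequency: ω = 2π·f = 2π·1.15e+04 = 7.226e+04 rad/s.
Step 2 — Component impedances:
  Z1: Z = 1/(jωC) = -j/(ω·C) = 0 - j0.5672 Ω
  Z2: Z = 1/(jωC) = -j/(ω·C) = 0 - j1.331e+04 Ω
  Z3: Z = 1/(jωC) = -j/(ω·C) = 0 - j68.51 Ω
Step 3 — With the output port shorted to ground, the output series arm Z2 runs from the junction to ground; the shunt arm Z3 also runs from the junction to ground. They appear in parallel: Z3 || Z2 = 0 - j68.16 Ω.
Step 4 — Series with input arm Z1: Z_in = Z1 + (Z3 || Z2) = 0 - j68.73 Ω = 68.73∠-90.0° Ω.

Z = 0 - j68.73 Ω = 68.73∠-90.0° Ω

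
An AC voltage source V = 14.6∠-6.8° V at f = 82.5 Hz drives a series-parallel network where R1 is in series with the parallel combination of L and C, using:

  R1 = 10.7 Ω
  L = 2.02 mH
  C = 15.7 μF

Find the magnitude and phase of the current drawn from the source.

Step 1 — Angular frequency: ω = 2π·f = 2π·82.5 = 518.4 rad/s.
Step 2 — Component impedances:
  R1: Z = R = 10.7 Ω
  L: Z = jωL = j·518.4·0.00202 = 0 + j1.047 Ω
  C: Z = 1/(jωC) = -j/(ω·C) = 0 - j122.9 Ω
Step 3 — Parallel branch: L || C = 1/(1/L + 1/C) = 0 + j1.056 Ω.
Step 4 — Series with R1: Z_total = R1 + (L || C) = 10.7 + j1.056 Ω = 10.75∠5.6° Ω.
Step 5 — Source phasor: V = 14.6∠-6.8° V = 14.5 - j1.729 V.
Step 6 — Ohm's law: I = V / Z_total = (14.5 - j1.729) / (10.7 + j1.056) = 1.326 - j0.2924 A.
Step 7 — Convert to polar: |I| = 1.358 A, ∠I = -12.4°.

I = 1.358∠-12.4° A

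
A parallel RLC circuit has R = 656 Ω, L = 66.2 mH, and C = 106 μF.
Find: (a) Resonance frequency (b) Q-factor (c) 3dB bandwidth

Step 1 — Resonance: ω₀ = 1/√(LC) = 1/√(0.0662·0.000106) = 377.5 rad/s.
Step 2 — f₀ = ω₀/(2π) = 60.08 Hz.
Step 3 — Parallel Q: Q = R/(ω₀L) = 656/(377.5·0.0662) = 26.25.
Step 4 — Bandwidth: Δω = ω₀/Q = 14.38 rad/s; BW = Δω/(2π) = 2.289 Hz.

(a) f₀ = 60.08 Hz  (b) Q = 26.25  (c) BW = 2.289 Hz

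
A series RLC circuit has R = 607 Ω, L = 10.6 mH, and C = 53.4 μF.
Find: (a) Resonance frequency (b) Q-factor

Step 1 — Resonance condition Im(Z)=0 gives ω₀ = 1/√(LC).
Step 2 — ω₀ = 1/√(0.0106·5.34e-05) = 1329 rad/s.
Step 3 — f₀ = ω₀/(2π) = 211.5 Hz.
Step 4 — Series Q: Q = ω₀L/R = 1329·0.0106/607 = 0.02321.

(a) f₀ = 211.5 Hz  (b) Q = 0.02321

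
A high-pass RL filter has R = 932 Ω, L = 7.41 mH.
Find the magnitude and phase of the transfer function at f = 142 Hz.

Step 1 — Angular frequency: ω = 2π·142 = 892.2 rad/s.
Step 2 — Transfer function: H(jω) = jωL/(R + jωL).
Step 3 — Numerator jωL = j·6.611; denominator R + jωL = 932 + j6.611.
Step 4 — H = 5.032e-05 + j0.007093.
Step 5 — Magnitude: |H| = 0.007093 (-43.0 dB); phase: φ = 89.6°.

|H| = 0.007093 (-43.0 dB), φ = 89.6°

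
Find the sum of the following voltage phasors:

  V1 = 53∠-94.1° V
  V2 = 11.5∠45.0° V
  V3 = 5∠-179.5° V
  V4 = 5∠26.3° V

Step 1 — Convert each phasor to rectangular form:
  V1 = 53·(cos(-94.1°) + j·sin(-94.1°)) = -3.789 - j52.86 V
  V2 = 11.5·(cos(45.0°) + j·sin(45.0°)) = 8.132 + j8.132 V
  V3 = 5·(cos(-179.5°) + j·sin(-179.5°)) = -5 - j0.04363 V
  V4 = 5·(cos(26.3°) + j·sin(26.3°)) = 4.482 + j2.215 V
Step 2 — Sum components: V_total = 3.825 - j42.56 V.
Step 3 — Convert to polar: |V_total| = 42.73 V, ∠V_total = -84.9°.

V_total = 42.73∠-84.9° V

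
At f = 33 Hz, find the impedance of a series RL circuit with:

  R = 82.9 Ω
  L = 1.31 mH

Step 1 — Angular frequency: ω = 2π·f = 2π·33 = 207.3 rad/s.
Step 2 — Component impedances:
  R: Z = R = 82.9 Ω
  L: Z = jωL = j·207.3·0.00131 = 0 + j0.2716 Ω
Step 3 — Series combination: Z_total = R + L = 82.9 + j0.2716 Ω = 82.9∠0.2° Ω.

Z = 82.9 + j0.2716 Ω = 82.9∠0.2° Ω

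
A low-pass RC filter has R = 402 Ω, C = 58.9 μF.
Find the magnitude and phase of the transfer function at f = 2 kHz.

Step 1 — Angular frequency: ω = 2π·2000 = 1.257e+04 rad/s.
Step 2 — Transfer function: H(jω) = 1/(1 + jωRC).
Step 3 — Denominator: 1 + jωRC = 1 + j·1.257e+04·402·5.89e-05 = 1 + j297.5.
Step 4 — H = 1.13e-05 - j0.003361.
Step 5 — Magnitude: |H| = 0.003361 (-49.5 dB); phase: φ = -89.8°.

|H| = 0.003361 (-49.5 dB), φ = -89.8°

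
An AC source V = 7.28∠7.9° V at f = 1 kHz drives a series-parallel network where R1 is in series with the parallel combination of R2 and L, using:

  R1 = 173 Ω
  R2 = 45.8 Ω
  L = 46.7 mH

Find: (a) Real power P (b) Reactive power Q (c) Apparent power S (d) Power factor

Step 1 — Angular frequency: ω = 2π·f = 2π·1000 = 6283 rad/s.
Step 2 — Component impedances:
  R1: Z = R = 173 Ω
  R2: Z = R = 45.8 Ω
  L: Z = jωL = j·6283·0.0467 = 0 + j293.4 Ω
Step 3 — Parallel branch: R2 || L = 1/(1/R2 + 1/L) = 44.71 + j6.979 Ω.
Step 4 — Series with R1: Z_total = R1 + (R2 || L) = 217.7 + j6.979 Ω = 217.8∠1.8° Ω.
Step 5 — Source phasor: V = 7.28∠7.9° V = 7.211 + j1.001 V.
Step 6 — Current: I = V / Z = 0.03323 + j0.003531 A = 0.03342∠6.1° A.
Step 7 — Complex power: S = V·I* = 0.2432 + j0.007795 VA.
Step 8 — Real power: P = Re(S) = 0.2432 W.
Step 9 — Reactive power: Q = Im(S) = 0.007795 VAR.
Step 10 — Apparent power: |S| = 0.2433 VA.
Step 11 — Power factor: PF = P/|S| = 0.9995 (lagging).

(a) P = 0.2432 W  (b) Q = 0.007795 VAR  (c) S = 0.2433 VA  (d) PF = 0.9995 (lagging)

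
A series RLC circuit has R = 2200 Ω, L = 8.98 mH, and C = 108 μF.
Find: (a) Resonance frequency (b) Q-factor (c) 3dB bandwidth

Step 1 — Resonance condition Im(Z)=0 gives ω₀ = 1/√(LC).
Step 2 — ω₀ = 1/√(0.00898·0.000108) = 1015 rad/s.
Step 3 — f₀ = ω₀/(2π) = 161.6 Hz.
Step 4 — Series Q: Q = ω₀L/R = 1015·0.00898/2200 = 0.004145.
Step 5 — 3dB bandwidth: Δω = ω₀/Q = 2.45e+05 rad/s; BW = Δω/(2π) = 3.899e+04 Hz.

(a) f₀ = 161.6 Hz  (b) Q = 0.004145  (c) BW = 3.899e+04 Hz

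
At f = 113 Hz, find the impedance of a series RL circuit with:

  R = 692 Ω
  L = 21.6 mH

Step 1 — Angular frequency: ω = 2π·f = 2π·113 = 710 rad/s.
Step 2 — Component impedances:
  R: Z = R = 692 Ω
  L: Z = jωL = j·710·0.0216 = 0 + j15.34 Ω
Step 3 — Series combination: Z_total = R + L = 692 + j15.34 Ω = 692.2∠1.3° Ω.

Z = 692 + j15.34 Ω = 692.2∠1.3° Ω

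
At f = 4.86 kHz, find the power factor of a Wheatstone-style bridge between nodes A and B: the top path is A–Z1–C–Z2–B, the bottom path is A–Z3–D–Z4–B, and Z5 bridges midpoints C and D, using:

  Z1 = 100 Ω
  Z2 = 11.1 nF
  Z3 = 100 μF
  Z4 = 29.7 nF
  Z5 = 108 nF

Step 1 — Angular frequency: ω = 2π·f = 2π·4860 = 3.054e+04 rad/s.
Step 2 — Component impedances:
  Z1: Z = R = 100 Ω
  Z2: Z = 1/(jωC) = -j/(ω·C) = 0 - j2950 Ω
  Z3: Z = 1/(jωC) = -j/(ω·C) = 0 - j0.3275 Ω
  Z4: Z = 1/(jωC) = -j/(ω·C) = 0 - j1103 Ω
  Z5: Z = 1/(jωC) = -j/(ω·C) = 0 - j303.2 Ω
Step 3 — Bridge requires nodal analysis (the Z5 bridge couples midpoints C and D, so the two paths cannot be reduced to a simple series/parallel combination). Setting node B to ground and injecting 1 A at node A, the 3-node admittance system at A, C, D solves to V_A = Z_AB = 6.618 - j805.2 Ω = 805.2∠-89.5° Ω.
Step 4 — Power factor: PF = cos(φ) = Re(Z)/|Z| = 6.618/805.2 = 0.008219.
Step 5 — Type: Im(Z) = -805.2 ⇒ leading (phase φ = -89.5°).

PF = 0.008219 (leading, φ = -89.5°)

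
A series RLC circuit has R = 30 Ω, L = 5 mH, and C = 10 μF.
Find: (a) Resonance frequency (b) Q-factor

Step 1 — Resonance condition Im(Z)=0 gives ω₀ = 1/√(LC).
Step 2 — ω₀ = 1/√(0.005·1e-05) = 4472 rad/s.
Step 3 — f₀ = ω₀/(2π) = 711.8 Hz.
Step 4 — Series Q: Q = ω₀L/R = 4472·0.005/30 = 0.7454.

(a) f₀ = 711.8 Hz  (b) Q = 0.7454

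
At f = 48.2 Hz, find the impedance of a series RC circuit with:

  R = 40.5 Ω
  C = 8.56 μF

Step 1 — Angular frequency: ω = 2π·f = 2π·48.2 = 302.8 rad/s.
Step 2 — Component impedances:
  R: Z = R = 40.5 Ω
  C: Z = 1/(jωC) = -j/(ω·C) = 0 - j385.7 Ω
Step 3 — Series combination: Z_total = R + C = 40.5 - j385.7 Ω = 387.9∠-84.0° Ω.

Z = 40.5 - j385.7 Ω = 387.9∠-84.0° Ω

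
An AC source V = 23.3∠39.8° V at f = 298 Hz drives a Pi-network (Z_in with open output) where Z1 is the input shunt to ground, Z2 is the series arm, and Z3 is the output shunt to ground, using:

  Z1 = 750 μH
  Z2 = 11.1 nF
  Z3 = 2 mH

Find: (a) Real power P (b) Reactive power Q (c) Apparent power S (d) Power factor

Step 1 — Angular frequency: ω = 2π·f = 2π·298 = 1872 rad/s.
Step 2 — Component impedances:
  Z1: Z = jωL = j·1872·0.00075 = 0 + j1.404 Ω
  Z2: Z = 1/(jωC) = -j/(ω·C) = 0 - j4.812e+04 Ω
  Z3: Z = jωL = j·1872·0.002 = 0 + j3.745 Ω
Step 3 — With open output, the series arm Z2 and the output shunt Z3 appear in series to ground: Z2 + Z3 = 0 - j4.811e+04 Ω.
Step 4 — Parallel with input shunt Z1: Z_in = Z1 || (Z2 + Z3) = 0 + j1.404 Ω = 1.404∠90.0° Ω.
Step 5 — Source phasor: V = 23.3∠39.8° V = 17.9 + j14.91 V.
Step 6 — Current: I = V / Z = 10.62 - j12.75 A = 16.59∠-50.2° A.
Step 7 — Complex power: S = V·I* = 0 + j386.6 VA.
Step 8 — Real power: P = Re(S) = 0 W.
Step 9 — Reactive power: Q = Im(S) = 386.6 VAR.
Step 10 — Apparent power: |S| = 386.6 VA.
Step 11 — Power factor: PF = P/|S| = 0 (lagging).

(a) P = 0 W  (b) Q = 386.6 VAR  (c) S = 386.6 VA  (d) PF = 0 (lagging)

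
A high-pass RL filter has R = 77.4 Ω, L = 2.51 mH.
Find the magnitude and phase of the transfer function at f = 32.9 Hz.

Step 1 — Angular frequency: ω = 2π·32.9 = 206.7 rad/s.
Step 2 — Transfer function: H(jω) = jωL/(R + jωL).
Step 3 — Numerator jωL = j·0.5189; denominator R + jωL = 77.4 + j0.5189.
Step 4 — H = 4.494e-05 + j0.006703.
Step 5 — Magnitude: |H| = 0.006703 (-43.5 dB); phase: φ = 89.6°.

|H| = 0.006703 (-43.5 dB), φ = 89.6°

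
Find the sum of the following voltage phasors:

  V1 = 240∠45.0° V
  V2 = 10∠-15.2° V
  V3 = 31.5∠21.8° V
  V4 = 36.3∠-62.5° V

Step 1 — Convert each phasor to rectangular form:
  V1 = 240·(cos(45.0°) + j·sin(45.0°)) = 169.7 + j169.7 V
  V2 = 10·(cos(-15.2°) + j·sin(-15.2°)) = 9.65 - j2.622 V
  V3 = 31.5·(cos(21.8°) + j·sin(21.8°)) = 29.25 + j11.7 V
  V4 = 36.3·(cos(-62.5°) + j·sin(-62.5°)) = 16.76 - j32.2 V
Step 2 — Sum components: V_total = 225.4 + j146.6 V.
Step 3 — Convert to polar: |V_total| = 268.8 V, ∠V_total = 33.0°.

V_total = 268.8∠33.0° V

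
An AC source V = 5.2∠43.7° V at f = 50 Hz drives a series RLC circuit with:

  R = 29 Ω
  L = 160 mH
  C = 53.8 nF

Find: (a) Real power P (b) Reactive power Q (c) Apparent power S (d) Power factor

Step 1 — Angular frequency: ω = 2π·f = 2π·50 = 314.2 rad/s.
Step 2 — Component impedances:
  R: Z = R = 29 Ω
  L: Z = jωL = j·314.2·0.16 = 0 + j50.27 Ω
  C: Z = 1/(jωC) = -j/(ω·C) = 0 - j5.917e+04 Ω
Step 3 — Series combination: Z_total = R + L + C = 29 - j5.912e+04 Ω = 5.912e+04∠-90.0° Ω.
Step 4 — Source phasor: V = 5.2∠43.7° V = 3.759 + j3.593 V.
Step 5 — Current: I = V / Z = -6.074e-05 + j6.362e-05 A = 8.796e-05∠133.7° A.
Step 6 — Complex power: S = V·I* = 2.244e-07 - j0.0004574 VA.
Step 7 — Real power: P = Re(S) = 2.244e-07 W.
Step 8 — Reactive power: Q = Im(S) = -0.0004574 VAR.
Step 9 — Apparent power: |S| = 0.0004574 VA.
Step 10 — Power factor: PF = P/|S| = 0.0004906 (leading).

(a) P = 2.244e-07 W  (b) Q = -0.0004574 VAR  (c) S = 0.0004574 VA  (d) PF = 0.0004906 (leading)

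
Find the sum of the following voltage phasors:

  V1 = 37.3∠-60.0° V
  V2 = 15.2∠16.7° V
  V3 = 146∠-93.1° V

Step 1 — Convert each phasor to rectangular form:
  V1 = 37.3·(cos(-60.0°) + j·sin(-60.0°)) = 18.65 - j32.3 V
  V2 = 15.2·(cos(16.7°) + j·sin(16.7°)) = 14.56 + j4.368 V
  V3 = 146·(cos(-93.1°) + j·sin(-93.1°)) = -7.896 - j145.8 V
Step 2 — Sum components: V_total = 25.31 - j173.7 V.
Step 3 — Convert to polar: |V_total| = 175.6 V, ∠V_total = -81.7°.

V_total = 175.6∠-81.7° V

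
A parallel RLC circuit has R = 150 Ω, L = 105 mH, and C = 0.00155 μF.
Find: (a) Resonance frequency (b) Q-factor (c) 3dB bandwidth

Step 1 — Resonance: ω₀ = 1/√(LC) = 1/√(0.105·1.55e-09) = 7.839e+04 rad/s.
Step 2 — f₀ = ω₀/(2π) = 1.248e+04 Hz.
Step 3 — Parallel Q: Q = R/(ω₀L) = 150/(7.839e+04·0.105) = 0.01822.
Step 4 — Bandwidth: Δω = ω₀/Q = 4.301e+06 rad/s; BW = Δω/(2π) = 6.845e+05 Hz.

(a) f₀ = 1.248e+04 Hz  (b) Q = 0.01822  (c) BW = 6.845e+05 Hz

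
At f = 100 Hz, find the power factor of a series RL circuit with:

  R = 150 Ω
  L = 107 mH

Step 1 — Angular frequency: ω = 2π·f = 2π·100 = 628.3 rad/s.
Step 2 — Component impedances:
  R: Z = R = 150 Ω
  L: Z = jωL = j·628.3·0.107 = 0 + j67.23 Ω
Step 3 — Series combination: Z_total = R + L = 150 + j67.23 Ω = 164.4∠24.1° Ω.
Step 4 — Power factor: PF = cos(φ) = Re(Z)/|Z| = 150/164.38 = 0.9125.
Step 5 — Type: Im(Z) = 67.23 ⇒ lagging (phase φ = 24.1°).

PF = 0.9125 (lagging, φ = 24.1°)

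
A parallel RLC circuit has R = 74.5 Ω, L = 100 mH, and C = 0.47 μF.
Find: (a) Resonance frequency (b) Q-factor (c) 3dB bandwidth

Step 1 — Resonance: ω₀ = 1/√(LC) = 1/√(0.1·4.7e-07) = 4613 rad/s.
Step 2 — f₀ = ω₀/(2π) = 734.1 Hz.
Step 3 — Parallel Q: Q = R/(ω₀L) = 74.5/(4613·0.1) = 0.1615.
Step 4 — Bandwidth: Δω = ω₀/Q = 2.856e+04 rad/s; BW = Δω/(2π) = 4545 Hz.

(a) f₀ = 734.1 Hz  (b) Q = 0.1615  (c) BW = 4545 Hz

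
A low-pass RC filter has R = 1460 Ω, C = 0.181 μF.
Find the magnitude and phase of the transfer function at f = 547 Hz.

Step 1 — Angular frequency: ω = 2π·547 = 3437 rad/s.
Step 2 — Transfer function: H(jω) = 1/(1 + jωRC).
Step 3 — Denominator: 1 + jωRC = 1 + j·3437·1460·1.81e-07 = 1 + j0.9082.
Step 4 — H = 0.548 - j0.4977.
Step 5 — Magnitude: |H| = 0.7403 (-2.6 dB); phase: φ = -42.2°.

|H| = 0.7403 (-2.6 dB), φ = -42.2°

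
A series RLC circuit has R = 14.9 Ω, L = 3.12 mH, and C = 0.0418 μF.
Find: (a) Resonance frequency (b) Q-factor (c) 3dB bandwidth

Step 1 — Resonance: ω₀ = 1/√(LC) = 1/√(0.00312·4.18e-08) = 8.757e+04 rad/s.
Step 2 — f₀ = ω₀/(2π) = 1.394e+04 Hz.
Step 3 — Series Q: Q = ω₀L/R = 8.757e+04·0.00312/14.9 = 18.34.
Step 4 — Bandwidth: Δω = ω₀/Q = 4776 rad/s; BW = Δω/(2π) = 760.1 Hz.

(a) f₀ = 1.394e+04 Hz  (b) Q = 18.34  (c) BW = 760.1 Hz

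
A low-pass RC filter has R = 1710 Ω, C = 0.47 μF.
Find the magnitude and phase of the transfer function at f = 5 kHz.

Step 1 — Angular frequency: ω = 2π·5000 = 3.142e+04 rad/s.
Step 2 — Transfer function: H(jω) = 1/(1 + jωRC).
Step 3 — Denominator: 1 + jωRC = 1 + j·3.142e+04·1710·4.7e-07 = 1 + j25.25.
Step 4 — H = 0.001566 - j0.03954.
Step 5 — Magnitude: |H| = 0.03957 (-28.1 dB); phase: φ = -87.7°.

|H| = 0.03957 (-28.1 dB), φ = -87.7°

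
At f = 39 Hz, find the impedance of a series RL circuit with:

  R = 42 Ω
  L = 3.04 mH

Step 1 — Angular frequency: ω = 2π·f = 2π·39 = 245 rad/s.
Step 2 — Component impedances:
  R: Z = R = 42 Ω
  L: Z = jωL = j·245·0.00304 = 0 + j0.7449 Ω
Step 3 — Series combination: Z_total = R + L = 42 + j0.7449 Ω = 42.01∠1.0° Ω.

Z = 42 + j0.7449 Ω = 42.01∠1.0° Ω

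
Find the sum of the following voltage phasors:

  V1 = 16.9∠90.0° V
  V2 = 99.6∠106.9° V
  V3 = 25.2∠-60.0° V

Step 1 — Convert each phasor to rectangular form:
  V1 = 16.9·(cos(90.0°) + j·sin(90.0°)) = 0 + j16.9 V
  V2 = 99.6·(cos(106.9°) + j·sin(106.9°)) = -28.95 + j95.3 V
  V3 = 25.2·(cos(-60.0°) + j·sin(-60.0°)) = 12.6 - j21.82 V
Step 2 — Sum components: V_total = -16.35 + j90.37 V.
Step 3 — Convert to polar: |V_total| = 91.84 V, ∠V_total = 100.3°.

V_total = 91.84∠100.3° V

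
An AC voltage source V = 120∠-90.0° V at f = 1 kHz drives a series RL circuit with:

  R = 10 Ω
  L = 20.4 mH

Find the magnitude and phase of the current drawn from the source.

Step 1 — Angular frequency: ω = 2π·f = 2π·1000 = 6283 rad/s.
Step 2 — Component impedances:
  R: Z = R = 10 Ω
  L: Z = jωL = j·6283·0.0204 = 0 + j128.2 Ω
Step 3 — Series combination: Z_total = R + L = 10 + j128.2 Ω = 128.6∠85.5° Ω.
Step 4 — Source phasor: V = 120∠-90.0° V = 0 - j120 V.
Step 5 — Ohm's law: I = V / Z_total = (0 - j120) / (10 + j128.2) = -0.9305 - j0.0726 A.
Step 6 — Convert to polar: |I| = 0.9334 A, ∠I = -175.5°.

I = 0.9334∠-175.5° A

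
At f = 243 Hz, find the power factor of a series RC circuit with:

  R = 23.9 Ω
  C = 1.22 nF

Step 1 — Angular frequency: ω = 2π·f = 2π·243 = 1527 rad/s.
Step 2 — Component impedances:
  R: Z = R = 23.9 Ω
  C: Z = 1/(jωC) = -j/(ω·C) = 0 - j5.369e+05 Ω
Step 3 — Series combination: Z_total = R + C = 23.9 - j5.369e+05 Ω = 5.369e+05∠-90.0° Ω.
Step 4 — Power factor: PF = cos(φ) = Re(Z)/|Z| = 23.9/5.3685e+05 = 4.452e-05.
Step 5 — Type: Im(Z) = -5.369e+05 ⇒ leading (phase φ = -90.0°).

PF = 4.452e-05 (leading, φ = -90.0°)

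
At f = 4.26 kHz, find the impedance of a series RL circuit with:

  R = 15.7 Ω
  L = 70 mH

Step 1 — Angular frequency: ω = 2π·f = 2π·4260 = 2.677e+04 rad/s.
Step 2 — Component impedances:
  R: Z = R = 15.7 Ω
  L: Z = jωL = j·2.677e+04·0.07 = 0 + j1874 Ω
Step 3 — Series combination: Z_total = R + L = 15.7 + j1874 Ω = 1874∠89.5° Ω.

Z = 15.7 + j1874 Ω = 1874∠89.5° Ω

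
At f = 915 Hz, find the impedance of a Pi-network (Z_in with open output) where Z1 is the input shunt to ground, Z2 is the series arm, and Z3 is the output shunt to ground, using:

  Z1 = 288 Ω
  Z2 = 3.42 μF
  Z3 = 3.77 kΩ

Step 1 — Angular frequency: ω = 2π·f = 2π·915 = 5749 rad/s.
Step 2 — Component impedances:
  Z1: Z = R = 288 Ω
  Z2: Z = 1/(jωC) = -j/(ω·C) = 0 - j50.86 Ω
  Z3: Z = R = 3770 Ω
Step 3 — With open output, the series arm Z2 and the output shunt Z3 appear in series to ground: Z2 + Z3 = 3770 - j50.86 Ω.
Step 4 — Parallel with input shunt Z1: Z_in = Z1 || (Z2 + Z3) = 267.6 - j0.2561 Ω = 267.6∠-0.1° Ω.

Z = 267.6 - j0.2561 Ω = 267.6∠-0.1° Ω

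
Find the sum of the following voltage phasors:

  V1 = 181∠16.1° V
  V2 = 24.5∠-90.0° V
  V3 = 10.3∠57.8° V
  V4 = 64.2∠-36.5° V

Step 1 — Convert each phasor to rectangular form:
  V1 = 181·(cos(16.1°) + j·sin(16.1°)) = 173.9 + j50.19 V
  V2 = 24.5·(cos(-90.0°) + j·sin(-90.0°)) = 0 - j24.5 V
  V3 = 10.3·(cos(57.8°) + j·sin(57.8°)) = 5.489 + j8.716 V
  V4 = 64.2·(cos(-36.5°) + j·sin(-36.5°)) = 51.61 - j38.19 V
Step 2 — Sum components: V_total = 231 - j3.778 V.
Step 3 — Convert to polar: |V_total| = 231 V, ∠V_total = -0.9°.

V_total = 231∠-0.9° V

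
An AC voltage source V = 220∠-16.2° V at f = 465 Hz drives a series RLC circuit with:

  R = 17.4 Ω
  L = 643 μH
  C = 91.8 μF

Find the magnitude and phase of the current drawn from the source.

Step 1 — Angular frequency: ω = 2π·f = 2π·465 = 2922 rad/s.
Step 2 — Component impedances:
  R: Z = R = 17.4 Ω
  L: Z = jωL = j·2922·0.000643 = 0 + j1.879 Ω
  C: Z = 1/(jωC) = -j/(ω·C) = 0 - j3.728 Ω
Step 3 — Series combination: Z_total = R + L + C = 17.4 - j1.85 Ω = 17.5∠-6.1° Ω.
Step 4 — Source phasor: V = 220∠-16.2° V = 211.3 - j61.38 V.
Step 5 — Ohm's law: I = V / Z_total = (211.3 - j61.38) / (17.4 - j1.85) = 12.38 - j2.212 A.
Step 6 — Convert to polar: |I| = 12.57 A, ∠I = -10.1°.

I = 12.57∠-10.1° A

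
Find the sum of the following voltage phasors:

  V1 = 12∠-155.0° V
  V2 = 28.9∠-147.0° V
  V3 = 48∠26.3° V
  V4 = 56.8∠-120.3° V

Step 1 — Convert each phasor to rectangular form:
  V1 = 12·(cos(-155.0°) + j·sin(-155.0°)) = -10.88 - j5.071 V
  V2 = 28.9·(cos(-147.0°) + j·sin(-147.0°)) = -24.24 - j15.74 V
  V3 = 48·(cos(26.3°) + j·sin(26.3°)) = 43.03 + j21.27 V
  V4 = 56.8·(cos(-120.3°) + j·sin(-120.3°)) = -28.66 - j49.04 V
Step 2 — Sum components: V_total = -20.74 - j48.58 V.
Step 3 — Convert to polar: |V_total| = 52.83 V, ∠V_total = -113.1°.

V_total = 52.83∠-113.1° V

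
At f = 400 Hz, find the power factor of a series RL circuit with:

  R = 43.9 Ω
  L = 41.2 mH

Step 1 — Angular frequency: ω = 2π·f = 2π·400 = 2513 rad/s.
Step 2 — Component impedances:
  R: Z = R = 43.9 Ω
  L: Z = jωL = j·2513·0.0412 = 0 + j103.5 Ω
Step 3 — Series combination: Z_total = R + L = 43.9 + j103.5 Ω = 112.5∠67.0° Ω.
Step 4 — Power factor: PF = cos(φ) = Re(Z)/|Z| = 43.9/112.47 = 0.3903.
Step 5 — Type: Im(Z) = 103.5 ⇒ lagging (phase φ = 67.0°).

PF = 0.3903 (lagging, φ = 67.0°)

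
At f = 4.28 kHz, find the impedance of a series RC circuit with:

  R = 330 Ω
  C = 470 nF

Step 1 — Angular frequency: ω = 2π·f = 2π·4280 = 2.689e+04 rad/s.
Step 2 — Component impedances:
  R: Z = R = 330 Ω
  C: Z = 1/(jωC) = -j/(ω·C) = 0 - j79.12 Ω
Step 3 — Series combination: Z_total = R + C = 330 - j79.12 Ω = 339.4∠-13.5° Ω.

Z = 330 - j79.12 Ω = 339.4∠-13.5° Ω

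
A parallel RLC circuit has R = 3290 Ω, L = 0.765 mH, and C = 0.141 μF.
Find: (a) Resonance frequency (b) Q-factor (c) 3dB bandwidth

Step 1 — Resonance: ω₀ = 1/√(LC) = 1/√(0.000765·1.41e-07) = 9.629e+04 rad/s.
Step 2 — f₀ = ω₀/(2π) = 1.532e+04 Hz.
Step 3 — Parallel Q: Q = R/(ω₀L) = 3290/(9.629e+04·0.000765) = 44.67.
Step 4 — Bandwidth: Δω = ω₀/Q = 2156 rad/s; BW = Δω/(2π) = 343.1 Hz.

(a) f₀ = 1.532e+04 Hz  (b) Q = 44.67  (c) BW = 343.1 Hz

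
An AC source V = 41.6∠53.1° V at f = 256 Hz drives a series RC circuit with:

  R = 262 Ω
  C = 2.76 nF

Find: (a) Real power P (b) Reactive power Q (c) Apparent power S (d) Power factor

Step 1 — Angular frequency: ω = 2π·f = 2π·256 = 1608 rad/s.
Step 2 — Component impedances:
  R: Z = R = 262 Ω
  C: Z = 1/(jωC) = -j/(ω·C) = 0 - j2.253e+05 Ω
Step 3 — Series combination: Z_total = R + C = 262 - j2.253e+05 Ω = 2.253e+05∠-89.9° Ω.
Step 4 — Source phasor: V = 41.6∠53.1° V = 24.98 + j33.27 V.
Step 5 — Current: I = V / Z = -0.0001476 + j0.0001111 A = 0.0001847∠143.0° A.
Step 6 — Complex power: S = V·I* = 8.936e-06 - j0.007683 VA.
Step 7 — Real power: P = Re(S) = 8.936e-06 W.
Step 8 — Reactive power: Q = Im(S) = -0.007683 VAR.
Step 9 — Apparent power: |S| = 0.007683 VA.
Step 10 — Power factor: PF = P/|S| = 0.001163 (leading).

(a) P = 8.936e-06 W  (b) Q = -0.007683 VAR  (c) S = 0.007683 VA  (d) PF = 0.001163 (leading)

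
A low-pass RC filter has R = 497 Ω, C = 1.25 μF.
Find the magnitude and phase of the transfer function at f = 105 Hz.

Step 1 — Angular frequency: ω = 2π·105 = 659.7 rad/s.
Step 2 — Transfer function: H(jω) = 1/(1 + jωRC).
Step 3 — Denominator: 1 + jωRC = 1 + j·659.7·497·1.25e-06 = 1 + j0.4099.
Step 4 — H = 0.8562 - j0.3509.
Step 5 — Magnitude: |H| = 0.9253 (-0.7 dB); phase: φ = -22.3°.

|H| = 0.9253 (-0.7 dB), φ = -22.3°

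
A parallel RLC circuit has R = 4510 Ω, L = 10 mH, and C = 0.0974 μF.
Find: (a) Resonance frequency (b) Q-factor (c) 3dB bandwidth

Step 1 — Resonance: ω₀ = 1/√(LC) = 1/√(0.01·9.74e-08) = 3.204e+04 rad/s.
Step 2 — f₀ = ω₀/(2π) = 5100 Hz.
Step 3 — Parallel Q: Q = R/(ω₀L) = 4510/(3.204e+04·0.01) = 14.08.
Step 4 — Bandwidth: Δω = ω₀/Q = 2276 rad/s; BW = Δω/(2π) = 362.3 Hz.

(a) f₀ = 5100 Hz  (b) Q = 14.08  (c) BW = 362.3 Hz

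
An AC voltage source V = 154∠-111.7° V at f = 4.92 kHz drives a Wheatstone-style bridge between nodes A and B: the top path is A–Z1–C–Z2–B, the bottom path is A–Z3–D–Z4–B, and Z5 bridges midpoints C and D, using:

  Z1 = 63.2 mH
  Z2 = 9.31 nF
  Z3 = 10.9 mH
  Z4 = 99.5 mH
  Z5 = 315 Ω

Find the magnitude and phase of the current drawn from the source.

Step 1 — Angular frequency: ω = 2π·f = 2π·4920 = 3.091e+04 rad/s.
Step 2 — Component impedances:
  Z1: Z = jωL = j·3.091e+04·0.0632 = 0 + j1954 Ω
  Z2: Z = 1/(jωC) = -j/(ω·C) = 0 - j3475 Ω
  Z3: Z = jωL = j·3.091e+04·0.0109 = 0 + j337 Ω
  Z4: Z = jωL = j·3.091e+04·0.0995 = 0 + j3076 Ω
  Z5: Z = R = 315 Ω
Step 3 — Bridge requires nodal analysis (the Z5 bridge couples midpoints C and D, so the two paths cannot be reduced to a simple series/parallel combination). Setting node B to ground and injecting 1 A at node A, the 3-node admittance system at A, C, D solves to V_A = Z_AB = 1.365e+04 + j1.818e+04 Ω = 2.274e+04∠53.1° Ω.
Step 4 — Source phasor: V = 154∠-111.7° V = -56.94 - j143.1 V.
Step 5 — Ohm's law: I = V / Z_total = (-56.94 - j143.1) / (1.365e+04 + j1.818e+04) = -0.006536 - j0.001776 A.
Step 6 — Convert to polar: |I| = 0.006773 A, ∠I = -164.8°.

I = 0.006773∠-164.8° A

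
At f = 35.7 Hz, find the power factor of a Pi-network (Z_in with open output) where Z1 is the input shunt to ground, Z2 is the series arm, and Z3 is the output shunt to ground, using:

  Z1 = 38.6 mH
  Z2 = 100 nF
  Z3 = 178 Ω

Step 1 — Angular frequency: ω = 2π·f = 2π·35.7 = 224.3 rad/s.
Step 2 — Component impedances:
  Z1: Z = jωL = j·224.3·0.0386 = 0 + j8.658 Ω
  Z2: Z = 1/(jωC) = -j/(ω·C) = 0 - j4.458e+04 Ω
  Z3: Z = R = 178 Ω
Step 3 — With open output, the series arm Z2 and the output shunt Z3 appear in series to ground: Z2 + Z3 = 178 - j4.458e+04 Ω.
Step 4 — Parallel with input shunt Z1: Z_in = Z1 || (Z2 + Z3) = 6.717e-06 + j8.66 Ω = 8.66∠90.0° Ω.
Step 5 — Power factor: PF = cos(φ) = Re(Z)/|Z| = 6.717e-06/8.66 = 7.756e-07.
Step 6 — Type: Im(Z) = 8.66 ⇒ lagging (phase φ = 90.0°).

PF = 7.756e-07 (lagging, φ = 90.0°)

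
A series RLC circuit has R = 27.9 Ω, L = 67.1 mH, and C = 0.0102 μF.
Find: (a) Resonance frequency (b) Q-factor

Step 1 — Resonance condition Im(Z)=0 gives ω₀ = 1/√(LC).
Step 2 — ω₀ = 1/√(0.0671·1.02e-08) = 3.822e+04 rad/s.
Step 3 — f₀ = ω₀/(2π) = 6084 Hz.
Step 4 — Series Q: Q = ω₀L/R = 3.822e+04·0.0671/27.9 = 91.93.

(a) f₀ = 6084 Hz  (b) Q = 91.93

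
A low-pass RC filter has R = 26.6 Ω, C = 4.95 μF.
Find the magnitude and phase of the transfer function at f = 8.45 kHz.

Step 1 — Angular frequency: ω = 2π·8450 = 5.309e+04 rad/s.
Step 2 — Transfer function: H(jω) = 1/(1 + jωRC).
Step 3 — Denominator: 1 + jωRC = 1 + j·5.309e+04·26.6·4.95e-06 = 1 + j6.991.
Step 4 — H = 0.02005 - j0.1402.
Step 5 — Magnitude: |H| = 0.1416 (-17.0 dB); phase: φ = -81.9°.

|H| = 0.1416 (-17.0 dB), φ = -81.9°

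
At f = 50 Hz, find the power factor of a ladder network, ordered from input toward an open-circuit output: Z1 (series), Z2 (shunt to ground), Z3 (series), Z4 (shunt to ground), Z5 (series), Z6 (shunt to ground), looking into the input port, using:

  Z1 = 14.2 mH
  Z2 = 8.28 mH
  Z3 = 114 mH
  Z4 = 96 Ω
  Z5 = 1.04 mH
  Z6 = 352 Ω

Step 1 — Angular frequency: ω = 2π·f = 2π·50 = 314.2 rad/s.
Step 2 — Component impedances:
  Z1: Z = jωL = j·314.2·0.0142 = 0 + j4.461 Ω
  Z2: Z = jωL = j·314.2·0.00828 = 0 + j2.601 Ω
  Z3: Z = jωL = j·314.2·0.114 = 0 + j35.81 Ω
  Z4: Z = R = 96 Ω
  Z5: Z = jωL = j·314.2·0.00104 = 0 + j0.3267 Ω
  Z6: Z = R = 352 Ω
Step 3 — Ladder network (open output): work backward from the far end, alternating series and parallel combinations. Z_in = 0.07122 + j7.026 Ω = 7.026∠89.4° Ω.
Step 4 — Power factor: PF = cos(φ) = Re(Z)/|Z| = 0.07122/7.026 = 0.01014.
Step 5 — Type: Im(Z) = 7.026 ⇒ lagging (phase φ = 89.4°).

PF = 0.01014 (lagging, φ = 89.4°)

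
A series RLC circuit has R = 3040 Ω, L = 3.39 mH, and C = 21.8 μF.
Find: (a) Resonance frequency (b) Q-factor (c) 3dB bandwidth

Step 1 — Resonance: ω₀ = 1/√(LC) = 1/√(0.00339·2.18e-05) = 3679 rad/s.
Step 2 — f₀ = ω₀/(2π) = 585.5 Hz.
Step 3 — Series Q: Q = ω₀L/R = 3679·0.00339/3040 = 0.004102.
Step 4 — Bandwidth: Δω = ω₀/Q = 8.968e+05 rad/s; BW = Δω/(2π) = 1.427e+05 Hz.

(a) f₀ = 585.5 Hz  (b) Q = 0.004102  (c) BW = 1.427e+05 Hz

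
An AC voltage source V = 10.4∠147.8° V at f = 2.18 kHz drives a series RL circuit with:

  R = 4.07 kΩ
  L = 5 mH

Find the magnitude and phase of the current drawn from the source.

Step 1 — Angular frequency: ω = 2π·f = 2π·2180 = 1.37e+04 rad/s.
Step 2 — Component impedances:
  R: Z = R = 4070 Ω
  L: Z = jωL = j·1.37e+04·0.005 = 0 + j68.49 Ω
Step 3 — Series combination: Z_total = R + L = 4070 + j68.49 Ω = 4071∠1.0° Ω.
Step 4 — Source phasor: V = 10.4∠147.8° V = -8.8 + j5.542 V.
Step 5 — Ohm's law: I = V / Z_total = (-8.8 + j5.542) / (4070 + j68.49) = -0.002139 + j0.001398 A.
Step 6 — Convert to polar: |I| = 0.002555 A, ∠I = 146.8°.

I = 0.002555∠146.8° A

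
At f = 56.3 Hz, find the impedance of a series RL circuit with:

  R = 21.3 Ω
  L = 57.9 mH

Step 1 — Angular frequency: ω = 2π·f = 2π·56.3 = 353.7 rad/s.
Step 2 — Component impedances:
  R: Z = R = 21.3 Ω
  L: Z = jωL = j·353.7·0.0579 = 0 + j20.48 Ω
Step 3 — Series combination: Z_total = R + L = 21.3 + j20.48 Ω = 29.55∠43.9° Ω.

Z = 21.3 + j20.48 Ω = 29.55∠43.9° Ω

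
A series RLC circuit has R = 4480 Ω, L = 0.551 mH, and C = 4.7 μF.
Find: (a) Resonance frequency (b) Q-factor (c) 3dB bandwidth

Step 1 — Resonance condition Im(Z)=0 gives ω₀ = 1/√(LC).
Step 2 — ω₀ = 1/√(0.000551·4.7e-06) = 1.965e+04 rad/s.
Step 3 — f₀ = ω₀/(2π) = 3127 Hz.
Step 4 — Series Q: Q = ω₀L/R = 1.965e+04·0.000551/4480 = 0.002417.
Step 5 — 3dB bandwidth: Δω = ω₀/Q = 8.131e+06 rad/s; BW = Δω/(2π) = 1.294e+06 Hz.

(a) f₀ = 3127 Hz  (b) Q = 0.002417  (c) BW = 1.294e+06 Hz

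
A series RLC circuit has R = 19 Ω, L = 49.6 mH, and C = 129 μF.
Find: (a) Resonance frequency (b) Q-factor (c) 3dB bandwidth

Step 1 — Resonance condition Im(Z)=0 gives ω₀ = 1/√(LC).
Step 2 — ω₀ = 1/√(0.0496·0.000129) = 395.3 rad/s.
Step 3 — f₀ = ω₀/(2π) = 62.92 Hz.
Step 4 — Series Q: Q = ω₀L/R = 395.3·0.0496/19 = 1.032.
Step 5 — 3dB bandwidth: Δω = ω₀/Q = 383.1 rad/s; BW = Δω/(2π) = 60.97 Hz.

(a) f₀ = 62.92 Hz  (b) Q = 1.032  (c) BW = 60.97 Hz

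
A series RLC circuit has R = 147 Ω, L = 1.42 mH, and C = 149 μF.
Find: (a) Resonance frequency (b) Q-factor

Step 1 — Resonance condition Im(Z)=0 gives ω₀ = 1/√(LC).
Step 2 — ω₀ = 1/√(0.00142·0.000149) = 2174 rad/s.
Step 3 — f₀ = ω₀/(2π) = 346 Hz.
Step 4 — Series Q: Q = ω₀L/R = 2174·0.00142/147 = 0.021.

(a) f₀ = 346 Hz  (b) Q = 0.021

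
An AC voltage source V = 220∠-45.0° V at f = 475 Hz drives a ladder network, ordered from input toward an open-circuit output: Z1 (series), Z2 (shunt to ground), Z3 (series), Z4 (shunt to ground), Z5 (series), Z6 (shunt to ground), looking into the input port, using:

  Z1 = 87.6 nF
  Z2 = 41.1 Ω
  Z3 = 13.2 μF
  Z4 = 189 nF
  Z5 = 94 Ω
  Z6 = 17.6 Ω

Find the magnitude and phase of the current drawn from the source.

Step 1 — Angular frequency: ω = 2π·f = 2π·475 = 2985 rad/s.
Step 2 — Component impedances:
  Z1: Z = 1/(jωC) = -j/(ω·C) = 0 - j3825 Ω
  Z2: Z = R = 41.1 Ω
  Z3: Z = 1/(jωC) = -j/(ω·C) = 0 - j25.38 Ω
  Z4: Z = 1/(jωC) = -j/(ω·C) = 0 - j1773 Ω
  Z5: Z = R = 94 Ω
  Z6: Z = R = 17.6 Ω
Step 3 — Ladder network (open output): work backward from the far end, alternating series and parallel combinations. Z_in = 30.49 - j3827 Ω = 3827∠-89.5° Ω.
Step 4 — Source phasor: V = 220∠-45.0° V = 155.6 - j155.6 V.
Step 5 — Ohm's law: I = V / Z_total = (155.6 - j155.6) / (30.49 - j3827) = 0.04097 + j0.04032 A.
Step 6 — Convert to polar: |I| = 0.05748 A, ∠I = 44.5°.

I = 0.05748∠44.5° A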